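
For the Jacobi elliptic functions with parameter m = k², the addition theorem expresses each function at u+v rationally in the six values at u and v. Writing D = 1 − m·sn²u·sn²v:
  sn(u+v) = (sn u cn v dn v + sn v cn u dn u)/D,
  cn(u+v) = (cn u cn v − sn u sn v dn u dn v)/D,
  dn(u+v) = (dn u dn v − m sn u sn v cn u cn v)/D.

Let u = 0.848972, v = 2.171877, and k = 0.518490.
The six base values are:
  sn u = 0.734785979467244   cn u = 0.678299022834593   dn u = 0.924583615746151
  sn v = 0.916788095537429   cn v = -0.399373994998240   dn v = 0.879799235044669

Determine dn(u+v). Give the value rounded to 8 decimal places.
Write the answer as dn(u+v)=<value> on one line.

dn(u+v)=0.98234715

m = k² = 0.2688318801
D = 1 − m·sn²u·sn²v = 0.8780054521193924
dn(u+v) = (dn u·dn v − m·sn u·sn v·cn u·cn v)/D = 0.8625061533738349/0.8780054521193924 = 0.9823471497720839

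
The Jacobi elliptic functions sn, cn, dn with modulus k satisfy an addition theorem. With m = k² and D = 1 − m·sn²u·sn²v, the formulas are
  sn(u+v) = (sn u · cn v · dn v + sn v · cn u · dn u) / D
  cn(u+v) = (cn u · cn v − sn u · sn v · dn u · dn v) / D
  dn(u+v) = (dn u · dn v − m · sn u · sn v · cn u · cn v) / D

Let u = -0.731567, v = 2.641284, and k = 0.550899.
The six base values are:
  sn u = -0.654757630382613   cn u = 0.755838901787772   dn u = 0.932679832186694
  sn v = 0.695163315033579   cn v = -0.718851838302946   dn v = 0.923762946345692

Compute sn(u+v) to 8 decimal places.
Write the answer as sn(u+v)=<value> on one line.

m = k² = 0.303489708201
D = 1 − m·sn²u·sn²v = 0.9371248845076814
sn(u+v) = (sn u·cn v·dn v + sn v·cn u·dn u)/D = 0.9248502895412779/0.9371248845076814 = 0.9869018578320519

sn(u+v)=0.98690186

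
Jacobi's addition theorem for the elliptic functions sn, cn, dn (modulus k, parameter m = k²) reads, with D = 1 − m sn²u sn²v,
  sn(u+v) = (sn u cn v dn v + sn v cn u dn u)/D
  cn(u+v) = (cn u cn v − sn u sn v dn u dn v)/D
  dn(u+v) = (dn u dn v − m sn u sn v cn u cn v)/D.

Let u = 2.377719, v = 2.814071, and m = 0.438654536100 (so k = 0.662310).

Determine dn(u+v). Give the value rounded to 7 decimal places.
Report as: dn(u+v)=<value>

sn u = 0.9052543284578922, cn u = -0.424870098745782, dn u = 0.8003305644399818
sn v = 0.6920100606421066, cn v = -0.7218878555358221, dn v = 0.8887845781662375
m = k² = 0.4386545361
D = 1 − m·sn²u·sn²v = 0.8278572796980365
dn(u+v) = (dn u·dn v − m·sn u·sn v·cn u·cn v)/D = 0.6270401008693217/0.8278572796980365 = 0.7574253633404499

dn(u+v)=0.7574254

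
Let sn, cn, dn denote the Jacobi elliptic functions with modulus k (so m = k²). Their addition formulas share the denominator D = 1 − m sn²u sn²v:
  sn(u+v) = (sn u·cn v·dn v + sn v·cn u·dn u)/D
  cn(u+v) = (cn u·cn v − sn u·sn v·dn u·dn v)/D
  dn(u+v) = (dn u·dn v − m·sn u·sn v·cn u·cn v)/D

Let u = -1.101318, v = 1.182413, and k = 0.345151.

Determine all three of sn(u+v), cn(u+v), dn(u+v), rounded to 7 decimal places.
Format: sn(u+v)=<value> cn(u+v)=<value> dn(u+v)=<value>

sn u = -0.8822190577757361, cn u = 0.4708391807159769, dn u = 0.9525127226878552
sn v = 0.9158588393124092, cn v = 0.4015004189952067, dn v = 0.948722680462879
m = k² = 0.119129212801
D = 1 − m·sn²u·sn²v = 0.9222271122115084
sn(u+v) = (sn u·cn v·dn v + sn v·cn u·dn u)/D = 0.07469634191096/0.9222271122115084 = 0.08099560392649652
cn(u+v) = (cn u·cn v − sn u·sn v·dn u·dn v)/D = 0.9191970969292163/0.9222271122115084 = 0.996714458681413
dn(u+v) = (dn u·dn v − m·sn u·sn v·cn u·cn v)/D = 0.92186667141927/0.9222271122115084 = 0.9996091626591045

sn(u+v)=0.0809956 cn(u+v)=0.9967145 dn(u+v)=0.9996092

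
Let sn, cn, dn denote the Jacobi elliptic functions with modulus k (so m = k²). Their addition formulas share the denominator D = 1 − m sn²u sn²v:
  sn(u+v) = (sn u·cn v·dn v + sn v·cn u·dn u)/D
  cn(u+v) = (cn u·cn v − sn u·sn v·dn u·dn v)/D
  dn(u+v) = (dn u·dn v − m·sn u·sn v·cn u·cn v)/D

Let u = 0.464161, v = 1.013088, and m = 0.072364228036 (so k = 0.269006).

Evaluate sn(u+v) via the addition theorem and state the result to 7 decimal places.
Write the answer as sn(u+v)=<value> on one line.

sn u = 0.4466401402814312, cn u = 0.8947136888912472, dn u = 0.992755885007536
sn v = 0.843030658848143, cn v = 0.5378655112963331, dn v = 0.9739459395039778
m = k² = 0.072364228036
D = 1 − m·sn²u·sn²v = 0.9897405005111436
sn(u+v) = (sn u·cn v·dn v + sn v·cn u·dn u)/D = 0.9827803440816245/0.9897405005111436 = 0.9929676956475716

sn(u+v)=0.9929677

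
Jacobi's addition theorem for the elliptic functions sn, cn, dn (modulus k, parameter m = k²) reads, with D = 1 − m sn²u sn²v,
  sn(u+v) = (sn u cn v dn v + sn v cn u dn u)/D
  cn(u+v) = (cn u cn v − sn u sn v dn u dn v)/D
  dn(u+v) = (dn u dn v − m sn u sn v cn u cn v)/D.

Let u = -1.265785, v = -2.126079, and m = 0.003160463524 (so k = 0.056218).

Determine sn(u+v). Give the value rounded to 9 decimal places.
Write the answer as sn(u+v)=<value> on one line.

sn(u+v)=0.245249250

sn u = -0.9536108865721227, cn u = 0.3010419854623773, dn u = 0.9985619447579652
sn v = -0.8508227214588114, cn v = -0.5254528491210433, dn v = 0.9988554162924239
m = k² = 0.003160463524
D = 1 − m·sn²u·sn²v = 0.9979194826500663
sn(u+v) = (sn u·cn v·dn v + sn v·cn u·dn u)/D = 0.2447390046723235/0.9979194826500663 = 0.24524924999199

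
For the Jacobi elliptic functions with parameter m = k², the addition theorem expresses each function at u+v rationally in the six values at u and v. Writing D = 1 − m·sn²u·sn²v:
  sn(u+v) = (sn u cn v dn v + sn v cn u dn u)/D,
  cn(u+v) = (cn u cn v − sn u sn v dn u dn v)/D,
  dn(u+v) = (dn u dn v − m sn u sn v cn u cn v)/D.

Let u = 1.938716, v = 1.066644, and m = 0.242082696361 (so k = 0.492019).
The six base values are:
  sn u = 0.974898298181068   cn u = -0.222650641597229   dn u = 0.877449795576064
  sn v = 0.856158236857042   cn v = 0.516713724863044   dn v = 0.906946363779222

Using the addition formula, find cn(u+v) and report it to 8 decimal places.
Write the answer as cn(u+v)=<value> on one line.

m = k² = 0.242082696361
D = 1 − m·sn²u·sn²v = 0.8313484057027404
cn(u+v) = (cn u·cn v − sn u·sn v·dn u·dn v)/D = -0.7792747243397842/0.8313484057027404 = -0.9373623850051914

cn(u+v)=-0.93736239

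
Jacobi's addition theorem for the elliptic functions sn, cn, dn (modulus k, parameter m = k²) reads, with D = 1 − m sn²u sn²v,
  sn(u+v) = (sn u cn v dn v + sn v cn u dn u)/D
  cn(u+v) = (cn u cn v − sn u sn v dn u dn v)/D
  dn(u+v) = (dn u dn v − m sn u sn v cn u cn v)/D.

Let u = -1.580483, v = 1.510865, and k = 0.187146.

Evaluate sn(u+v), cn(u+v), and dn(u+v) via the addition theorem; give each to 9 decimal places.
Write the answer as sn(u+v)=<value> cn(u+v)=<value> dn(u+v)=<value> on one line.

sn(u+v)=-0.069559815 cn(u+v)=0.997577783 dn(u+v)=0.999915264

sn u = -0.9999908919266693, cn u = 0.004268028081492572, dn u = 0.9823324349101937
sn v = 0.997361542777032, cn v = 0.07259444186312467, dn v = 0.9824260519463713
m = k² = 0.035023625316
D = 1 − m·sn²u·sn²v = 0.9651615821733333
sn(u+v) = (sn u·cn v·dn v + sn v·cn u·dn u)/D = -0.06713646097449853/0.9651615821733333 = -0.06955981486884494
cn(u+v) = (cn u·cn v − sn u·sn v·dn u·dn v)/D = 0.9628237509072736/0.9651615821733333 = 0.997577782508919
dn(u+v) = (dn u·dn v − m·sn u·sn v·cn u·cn v)/D = 0.9650797985467912/0.9651615821733333 = 0.9999152643163045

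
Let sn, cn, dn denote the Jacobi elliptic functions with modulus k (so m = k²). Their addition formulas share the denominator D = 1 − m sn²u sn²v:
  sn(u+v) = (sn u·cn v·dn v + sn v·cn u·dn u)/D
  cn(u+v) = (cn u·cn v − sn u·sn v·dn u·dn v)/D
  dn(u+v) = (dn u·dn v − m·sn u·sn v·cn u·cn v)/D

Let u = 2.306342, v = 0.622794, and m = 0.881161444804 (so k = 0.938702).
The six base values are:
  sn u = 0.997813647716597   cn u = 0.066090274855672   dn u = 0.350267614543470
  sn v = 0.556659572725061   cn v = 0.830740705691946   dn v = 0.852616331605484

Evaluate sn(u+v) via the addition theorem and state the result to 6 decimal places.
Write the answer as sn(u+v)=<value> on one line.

m = k² = 0.881161444804
D = 1 − m·sn²u·sn²v = 0.7281472505547241
sn(u+v) = (sn u·cn v·dn v + sn v·cn u·dn u)/D = 0.7196407628558379/0.7281472505547241 = 0.9883176271112667

sn(u+v)=0.988318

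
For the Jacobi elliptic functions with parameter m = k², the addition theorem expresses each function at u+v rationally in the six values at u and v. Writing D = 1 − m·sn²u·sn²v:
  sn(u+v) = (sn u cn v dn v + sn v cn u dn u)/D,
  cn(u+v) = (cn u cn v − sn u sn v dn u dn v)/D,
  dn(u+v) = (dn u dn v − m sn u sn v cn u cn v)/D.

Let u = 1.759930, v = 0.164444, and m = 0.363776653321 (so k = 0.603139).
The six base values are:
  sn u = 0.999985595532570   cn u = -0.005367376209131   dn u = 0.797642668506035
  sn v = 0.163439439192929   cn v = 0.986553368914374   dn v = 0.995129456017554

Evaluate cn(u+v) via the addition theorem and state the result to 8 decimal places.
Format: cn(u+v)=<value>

cn(u+v)=-0.13634957

m = k² = 0.363776653321
D = 1 − m·sn²u·sn²v = 0.9902829141787334
cn(u+v) = (cn u·cn v − sn u·sn v·dn u·dn v)/D = -0.1350246501339211/0.9902829141787334 = -0.136349570613263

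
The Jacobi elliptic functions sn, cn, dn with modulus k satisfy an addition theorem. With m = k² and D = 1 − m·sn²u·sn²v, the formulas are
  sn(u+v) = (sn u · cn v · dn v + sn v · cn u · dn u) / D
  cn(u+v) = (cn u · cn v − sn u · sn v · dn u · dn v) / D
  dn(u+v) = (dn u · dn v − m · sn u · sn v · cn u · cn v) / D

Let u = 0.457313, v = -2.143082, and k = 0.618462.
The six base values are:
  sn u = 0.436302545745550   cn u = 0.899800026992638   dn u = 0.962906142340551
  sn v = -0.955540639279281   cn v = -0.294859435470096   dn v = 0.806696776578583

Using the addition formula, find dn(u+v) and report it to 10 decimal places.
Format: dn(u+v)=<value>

dn(u+v)=0.7867707196

m = k² = 0.382495245444
D = 1 − m·sn²u·sn²v = 0.9335186453974888
dn(u+v) = (dn u·dn v − m·sn u·sn v·cn u·cn v)/D = 0.7344651363731953/0.9335186453974888 = 0.7867707195719296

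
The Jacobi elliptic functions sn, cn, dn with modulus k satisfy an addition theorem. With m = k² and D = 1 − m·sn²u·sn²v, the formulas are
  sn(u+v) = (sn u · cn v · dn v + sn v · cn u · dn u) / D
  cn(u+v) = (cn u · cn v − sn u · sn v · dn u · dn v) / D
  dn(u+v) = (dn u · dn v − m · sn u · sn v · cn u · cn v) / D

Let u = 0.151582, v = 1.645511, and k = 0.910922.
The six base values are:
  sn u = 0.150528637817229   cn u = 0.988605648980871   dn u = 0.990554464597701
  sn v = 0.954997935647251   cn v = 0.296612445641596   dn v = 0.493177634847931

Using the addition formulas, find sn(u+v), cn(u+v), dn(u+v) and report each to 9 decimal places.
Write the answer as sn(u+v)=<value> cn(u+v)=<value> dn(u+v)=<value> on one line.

sn(u+v)=0.973918848 cn(u+v)=0.226896624 dn(u+v)=0.461454062

m = k² = 0.829778890084
D = 1 − m·sn²u·sn²v = 0.9828523144566944
sn(u+v) = (sn u·cn v·dn v + sn v·cn u·dn u)/D = 0.9572183936893203/0.9828523144566944 = 0.9739188478367229
cn(u+v) = (cn u·cn v − sn u·sn v·dn u·dn v)/D = 0.2230058717068191/0.9828523144566944 = 0.2268966236601817
dn(u+v) = (dn u·dn v − m·sn u·sn v·cn u·cn v)/D = 0.4535411928301622/0.9828523144566944 = 0.4614540619776357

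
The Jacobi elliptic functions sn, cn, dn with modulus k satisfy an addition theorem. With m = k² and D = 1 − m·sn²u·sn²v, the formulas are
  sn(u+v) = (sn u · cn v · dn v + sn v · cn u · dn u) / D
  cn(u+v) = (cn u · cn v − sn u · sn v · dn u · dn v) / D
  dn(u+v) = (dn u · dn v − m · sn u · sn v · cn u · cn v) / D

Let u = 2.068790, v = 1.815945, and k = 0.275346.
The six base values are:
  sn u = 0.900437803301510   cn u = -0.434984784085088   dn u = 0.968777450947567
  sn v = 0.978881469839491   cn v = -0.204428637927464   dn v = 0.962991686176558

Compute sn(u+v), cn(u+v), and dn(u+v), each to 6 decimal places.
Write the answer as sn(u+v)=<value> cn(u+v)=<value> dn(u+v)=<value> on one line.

sn(u+v)=-0.626679 cn(u+v)=-0.779277 dn(u+v)=0.985000

m = k² = 0.075815419716
D = 1 − m·sn²u·sn²v = 0.941098656884872
sn(u+v) = (sn u·cn v·dn v + sn v·cn u·dn u)/D = -0.5897669870237659/0.941098656884872 = -0.6266792357094121
cn(u+v) = (cn u·cn v − sn u·sn v·dn u·dn v)/D = -0.7333768356086926/0.941098656884872 = -0.7792773161915257
dn(u+v) = (dn u·dn v − m·sn u·sn v·cn u·cn v)/D = 0.9269822954745942/0.941098656884872 = 0.9850001258560878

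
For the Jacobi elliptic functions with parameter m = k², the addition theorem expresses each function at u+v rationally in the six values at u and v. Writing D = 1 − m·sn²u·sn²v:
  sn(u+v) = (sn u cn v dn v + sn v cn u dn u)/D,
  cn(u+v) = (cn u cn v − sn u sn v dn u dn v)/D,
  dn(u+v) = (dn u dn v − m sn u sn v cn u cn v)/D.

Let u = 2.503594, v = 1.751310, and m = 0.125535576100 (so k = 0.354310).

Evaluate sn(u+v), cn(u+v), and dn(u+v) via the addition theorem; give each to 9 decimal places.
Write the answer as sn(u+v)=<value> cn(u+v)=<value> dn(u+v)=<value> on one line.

sn u = 0.6717179372935505, cn u = -0.7408070009915523, dn u = 0.971266040785105
sn v = 0.9929071033630605, cn v = -0.118892741961722, dn v = 0.9360763484026494
m = k² = 0.1255355761
D = 1 − m·sn²u·sn²v = 0.9441583880021794
sn(u+v) = (sn u·cn v·dn v + sn v·cn u·dn u)/D = -0.7891744889699058/0.9441583880021794 = -0.8358496826361767
cn(u+v) = (cn u·cn v − sn u·sn v·dn u·dn v)/D = -0.5183036634965664/0.9441583880021794 = -0.5489583846130804
dn(u+v) = (dn u·dn v − m·sn u·sn v·cn u·cn v)/D = 0.9018048347767143/0.9441583880021794 = 0.9551414743927823

sn(u+v)=-0.835849683 cn(u+v)=-0.548958385 dn(u+v)=0.955141474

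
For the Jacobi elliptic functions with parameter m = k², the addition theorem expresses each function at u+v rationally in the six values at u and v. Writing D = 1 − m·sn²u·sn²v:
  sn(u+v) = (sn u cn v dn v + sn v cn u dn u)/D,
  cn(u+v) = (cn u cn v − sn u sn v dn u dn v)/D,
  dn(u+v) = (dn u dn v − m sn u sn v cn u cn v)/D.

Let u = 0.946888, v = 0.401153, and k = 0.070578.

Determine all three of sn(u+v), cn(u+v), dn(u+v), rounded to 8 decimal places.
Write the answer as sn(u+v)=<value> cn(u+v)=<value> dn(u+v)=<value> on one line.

sn u = 0.8112573238770159, cn u = 0.5846892802642294, dn u = 0.99835947693218
sn v = 0.390432292133778, cn v = 0.9206316447196263, dn v = 0.9996202632522602
m = k² = 0.004981254084
D = 1 − m·sn²u·sn²v = 0.9995002561978154
sn(u+v) = (sn u·cn v·dn v + sn v·cn u·dn u)/D = 0.9744926253926972/0.9995002561978154 = 0.9749798655377545
cn(u+v) = (cn u·cn v − sn u·sn v·dn u·dn v)/D = 0.2221820991771093/0.9995002561978154 = 0.2222931888204902
dn(u+v) = (dn u·dn v − m·sn u·sn v·cn u·cn v)/D = 0.9971310769147427/0.9995002561978154 = 0.9976296361422805

sn(u+v)=0.97497987 cn(u+v)=0.22229319 dn(u+v)=0.99762964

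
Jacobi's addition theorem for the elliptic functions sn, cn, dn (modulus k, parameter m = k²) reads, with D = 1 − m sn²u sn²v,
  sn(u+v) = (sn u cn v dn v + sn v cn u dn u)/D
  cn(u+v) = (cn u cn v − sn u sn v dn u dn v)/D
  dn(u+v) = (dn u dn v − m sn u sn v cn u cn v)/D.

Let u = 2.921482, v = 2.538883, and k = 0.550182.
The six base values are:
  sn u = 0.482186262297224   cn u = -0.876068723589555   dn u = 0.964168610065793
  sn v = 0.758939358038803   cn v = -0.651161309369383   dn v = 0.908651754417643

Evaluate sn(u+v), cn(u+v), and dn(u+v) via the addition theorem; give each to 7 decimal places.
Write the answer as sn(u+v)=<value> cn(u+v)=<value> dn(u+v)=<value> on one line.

m = k² = 0.302700233124
D = 1 − m·sn²u·sn²v = 0.9594625363188882
sn(u+v) = (sn u·cn v·dn v + sn v·cn u·dn u)/D = -0.9263587723602189/0.9594625363188882 = -0.9654975960961681
cn(u+v) = (cn u·cn v − sn u·sn v·dn u·dn v)/D = 0.2498555251955457/0.9594625363188882 = 0.2604119658013446
dn(u+v) = (dn u·dn v − m·sn u·sn v·cn u·cn v)/D = 0.8129015970305651/0.9594625363188882 = 0.847246834826272

sn(u+v)=-0.9654976 cn(u+v)=0.2604120 dn(u+v)=0.8472468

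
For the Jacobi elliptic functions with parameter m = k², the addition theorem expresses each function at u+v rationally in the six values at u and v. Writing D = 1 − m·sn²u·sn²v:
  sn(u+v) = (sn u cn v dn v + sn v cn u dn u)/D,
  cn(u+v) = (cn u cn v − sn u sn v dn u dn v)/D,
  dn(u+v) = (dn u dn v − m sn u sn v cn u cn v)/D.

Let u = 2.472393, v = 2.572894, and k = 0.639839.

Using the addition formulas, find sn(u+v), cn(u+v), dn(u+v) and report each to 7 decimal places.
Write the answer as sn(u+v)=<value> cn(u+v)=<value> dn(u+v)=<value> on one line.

sn u = 0.8549953212075128, cn u = -0.5186357109891894, dn u = 0.8370938215795608
sn v = 0.8078361166981701, cn v = -0.5894071670399169, dn v = 0.8560548124452744
m = k² = 0.409393945921
D = 1 − m·sn²u·sn²v = 0.8046940727346067
sn(u+v) = (sn u·cn v·dn v + sn v·cn u·dn u)/D = -0.782120003061556/0.8046940727346067 = -0.9719470163408352
cn(u+v) = (cn u·cn v − sn u·sn v·dn u·dn v)/D = -0.1892639730778156/0.8046940727346067 = -0.2351999094943452
dn(u+v) = (dn u·dn v − m·sn u·sn v·cn u·cn v)/D = 0.6301598879627142/0.8046940727346067 = 0.7831049206330429

sn(u+v)=-0.9719470 cn(u+v)=-0.2351999 dn(u+v)=0.7831049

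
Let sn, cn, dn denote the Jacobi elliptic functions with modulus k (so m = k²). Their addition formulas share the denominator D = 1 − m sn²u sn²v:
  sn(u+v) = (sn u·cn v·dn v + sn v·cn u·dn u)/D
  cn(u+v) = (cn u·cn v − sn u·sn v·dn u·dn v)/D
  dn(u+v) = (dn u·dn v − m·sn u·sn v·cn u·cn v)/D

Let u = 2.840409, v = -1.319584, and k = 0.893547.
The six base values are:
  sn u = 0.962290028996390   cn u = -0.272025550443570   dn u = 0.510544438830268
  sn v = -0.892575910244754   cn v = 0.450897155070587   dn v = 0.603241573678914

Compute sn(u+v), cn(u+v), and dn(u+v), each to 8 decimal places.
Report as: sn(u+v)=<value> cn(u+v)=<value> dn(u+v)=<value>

sn(u+v)=0.93852191 cn(u+v)=0.34521968 dn(u+v)=0.54472700

m = k² = 0.798426241209
D = 1 − m·sn²u·sn²v = 0.4109704311454372
sn(u+v) = (sn u·cn v·dn v + sn v·cn u·dn u)/D = 0.3857047535055323/0.4109704311454372 = 0.9385219088159564
cn(u+v) = (cn u·cn v − sn u·sn v·dn u·dn v)/D = 0.1418750802611336/0.4109704311454372 = 0.3452196788603652
dn(u+v) = (dn u·dn v − m·sn u·sn v·cn u·cn v)/D = 0.2238666901733294/0.4109704311454372 = 0.5447270003084623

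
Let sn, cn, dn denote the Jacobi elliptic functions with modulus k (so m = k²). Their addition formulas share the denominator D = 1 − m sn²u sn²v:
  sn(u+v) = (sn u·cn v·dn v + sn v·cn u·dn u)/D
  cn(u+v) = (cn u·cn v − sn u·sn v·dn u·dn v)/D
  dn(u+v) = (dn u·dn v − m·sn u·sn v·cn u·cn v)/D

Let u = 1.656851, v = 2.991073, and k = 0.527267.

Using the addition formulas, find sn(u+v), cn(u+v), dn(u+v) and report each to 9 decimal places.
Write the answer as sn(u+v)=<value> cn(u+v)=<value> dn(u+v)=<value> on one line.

sn u = 0.9992884025033888, cn u = 0.03771854480524555, dn u = 0.8499323697041846
sn v = 0.3970586653445613, cn v = -0.917793231765628, dn v = 0.9778395032056197
m = k² = 0.278010489289
D = 1 − m·sn²u·sn²v = 0.9562324503379506
sn(u+v) = (sn u·cn v·dn v + sn v·cn u·dn u)/D = -0.8840868604986553/0.9562324503379506 = -0.9245522468790955
cn(u+v) = (cn u·cn v − sn u·sn v·dn u·dn v)/D = -0.3643774446545125/0.9562324503379506 = -0.3810553014863014
dn(u+v) = (dn u·dn v − m·sn u·sn v·cn u·cn v)/D = 0.834916066542388/0.9562324503379506 = 0.8731308650394712

sn(u+v)=-0.924552247 cn(u+v)=-0.381055301 dn(u+v)=0.873130865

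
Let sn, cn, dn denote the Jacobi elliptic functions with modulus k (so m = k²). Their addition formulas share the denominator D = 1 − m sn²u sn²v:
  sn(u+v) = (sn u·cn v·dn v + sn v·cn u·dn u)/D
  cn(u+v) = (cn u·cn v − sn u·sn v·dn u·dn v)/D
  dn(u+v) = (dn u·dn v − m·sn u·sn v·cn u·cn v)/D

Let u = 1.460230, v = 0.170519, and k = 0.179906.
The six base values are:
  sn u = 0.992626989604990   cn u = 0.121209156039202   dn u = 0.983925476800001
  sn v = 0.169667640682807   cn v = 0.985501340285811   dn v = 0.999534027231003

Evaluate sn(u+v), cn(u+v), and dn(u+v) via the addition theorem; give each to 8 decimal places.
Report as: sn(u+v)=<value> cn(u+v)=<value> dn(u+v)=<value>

m = k² = 0.032366168836
D = 1 − m·sn²u·sn²v = 0.9990819602291428
sn(u+v) = (sn u·cn v·dn v + sn v·cn u·dn u)/D = 0.9980140922812914/0.9990819602291428 = 0.9989311508060795
cn(u+v) = (cn u·cn v − sn u·sn v·dn u·dn v)/D = -0.04618045975579452/0.9990819602291428 = -0.04622289421100435
dn(u+v) = (dn u·dn v − m·sn u·sn v·cn u·cn v)/D = 0.9828158623168884/0.9990819602291428 = 0.9837189554413297

sn(u+v)=0.99893115 cn(u+v)=-0.04622289 dn(u+v)=0.98371896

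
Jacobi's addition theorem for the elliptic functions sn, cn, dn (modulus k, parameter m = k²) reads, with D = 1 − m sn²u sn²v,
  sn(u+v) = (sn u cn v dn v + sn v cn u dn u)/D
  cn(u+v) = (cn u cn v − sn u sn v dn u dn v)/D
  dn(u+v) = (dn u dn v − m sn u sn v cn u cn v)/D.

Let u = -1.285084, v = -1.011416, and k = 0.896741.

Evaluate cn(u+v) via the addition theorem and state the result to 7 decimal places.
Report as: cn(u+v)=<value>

sn u = -0.8822269189580854, cn u = 0.4708244507942676, dn u = 0.6116492679505069
sn v = -0.7832251254478986, cn v = 0.6217382108790834, dn v = 0.7118316950000042
m = k² = 0.804144421081
D = 1 − m·sn²u·sn²v = 0.6160559998435181
cn(u+v) = (cn u·cn v − sn u·sn v·dn u·dn v)/D = -0.00811814981775373/0.6160559998435181 = -0.01317761667740561

cn(u+v)=-0.0131776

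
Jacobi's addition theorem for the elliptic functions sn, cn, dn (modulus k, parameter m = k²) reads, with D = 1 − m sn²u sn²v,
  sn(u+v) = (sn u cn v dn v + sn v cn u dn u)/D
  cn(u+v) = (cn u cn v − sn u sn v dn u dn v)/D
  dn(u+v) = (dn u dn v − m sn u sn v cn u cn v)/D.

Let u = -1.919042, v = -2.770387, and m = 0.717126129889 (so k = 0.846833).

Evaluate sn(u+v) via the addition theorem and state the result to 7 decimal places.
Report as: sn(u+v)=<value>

sn(u+v)=0.4560589

sn u = -0.9952622859200108, cn u = 0.09722644817782152, dn u = 0.5381940641349742
sn v = -0.9306456981309962, cn v = -0.3659215551867241, dn v = 0.6155453223339048
m = k² = 0.717126129889
D = 1 − m·sn²u·sn²v = 0.3847673285047114
sn(u+v) = (sn u·cn v·dn v + sn v·cn u·dn u)/D = 0.1754765570233452/0.3847673285047114 = 0.4560588803245975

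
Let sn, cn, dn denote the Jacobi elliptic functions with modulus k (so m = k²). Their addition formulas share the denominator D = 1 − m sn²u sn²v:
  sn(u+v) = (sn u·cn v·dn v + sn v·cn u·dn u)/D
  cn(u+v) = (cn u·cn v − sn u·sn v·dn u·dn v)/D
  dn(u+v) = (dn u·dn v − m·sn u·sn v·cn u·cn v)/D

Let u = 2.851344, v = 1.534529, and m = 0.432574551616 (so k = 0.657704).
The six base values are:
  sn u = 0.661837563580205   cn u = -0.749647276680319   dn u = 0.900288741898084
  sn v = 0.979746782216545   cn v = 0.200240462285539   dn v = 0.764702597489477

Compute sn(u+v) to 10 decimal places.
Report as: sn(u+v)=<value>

sn(u+v)=-0.6843598982

m = k² = 0.432574551616
D = 1 − m·sn²u·sn²v = 0.8181172621280165
sn(u+v) = (sn u·cn v·dn v + sn v·cn u·dn u)/D = -0.5598866461873446/0.8181172621280165 = -0.6843598981532493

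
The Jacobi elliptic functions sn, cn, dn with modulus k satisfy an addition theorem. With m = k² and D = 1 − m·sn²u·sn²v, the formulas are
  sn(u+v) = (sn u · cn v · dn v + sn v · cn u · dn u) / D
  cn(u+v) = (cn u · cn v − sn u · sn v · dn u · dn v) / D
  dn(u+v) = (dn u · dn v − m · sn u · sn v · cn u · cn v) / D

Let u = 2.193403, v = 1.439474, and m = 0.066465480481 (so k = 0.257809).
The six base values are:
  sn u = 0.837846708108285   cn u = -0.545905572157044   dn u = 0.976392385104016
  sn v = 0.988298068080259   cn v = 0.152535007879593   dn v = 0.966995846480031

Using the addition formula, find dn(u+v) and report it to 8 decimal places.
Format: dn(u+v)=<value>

m = k² = 0.066465480481
D = 1 − m·sn²u·sn²v = 0.9544276759582823
dn(u+v) = (dn u·dn v − m·sn u·sn v·cn u·cn v)/D = 0.9487502317330131/0.9544276759582823 = 0.9940514673156677

dn(u+v)=0.99405147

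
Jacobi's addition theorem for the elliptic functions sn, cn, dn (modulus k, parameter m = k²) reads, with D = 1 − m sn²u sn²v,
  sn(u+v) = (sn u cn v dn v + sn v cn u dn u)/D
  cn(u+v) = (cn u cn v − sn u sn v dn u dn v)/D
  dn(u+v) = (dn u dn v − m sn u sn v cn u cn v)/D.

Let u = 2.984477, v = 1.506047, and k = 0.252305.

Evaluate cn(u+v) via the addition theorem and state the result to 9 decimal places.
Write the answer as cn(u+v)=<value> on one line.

cn(u+v)=-0.286188916

sn u = 0.2073740271769652, cn u = -0.9782617302401272, dn u = 0.9986302920634989
sn v = 0.9961517176515438, cn v = 0.08764562407718384, dn v = 0.9679004033087405
m = k² = 0.063657813025
D = 1 − m·sn²u·sn²v = 0.9972834893378187
cn(u+v) = (cn u·cn v − sn u·sn v·dn u·dn v)/D = -0.2854114809171812/0.9972834893378187 = -0.2861889161593261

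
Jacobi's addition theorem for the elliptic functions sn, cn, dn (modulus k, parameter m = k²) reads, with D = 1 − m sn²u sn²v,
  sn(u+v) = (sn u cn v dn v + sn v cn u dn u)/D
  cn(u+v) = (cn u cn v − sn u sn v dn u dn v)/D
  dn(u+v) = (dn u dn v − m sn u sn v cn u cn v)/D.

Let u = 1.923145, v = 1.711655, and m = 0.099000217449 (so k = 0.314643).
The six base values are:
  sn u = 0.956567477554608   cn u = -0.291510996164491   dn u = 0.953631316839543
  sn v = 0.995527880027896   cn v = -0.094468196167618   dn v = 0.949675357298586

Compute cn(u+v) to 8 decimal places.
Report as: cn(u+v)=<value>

cn(u+v)=-0.91724217

m = k² = 0.099000217449
D = 1 − m·sn²u·sn²v = 0.9102211113741808
cn(u+v) = (cn u·cn v − sn u·sn v·dn u·dn v)/D = -0.8348931829073019/0.9102211113741808 = -0.9172421650898048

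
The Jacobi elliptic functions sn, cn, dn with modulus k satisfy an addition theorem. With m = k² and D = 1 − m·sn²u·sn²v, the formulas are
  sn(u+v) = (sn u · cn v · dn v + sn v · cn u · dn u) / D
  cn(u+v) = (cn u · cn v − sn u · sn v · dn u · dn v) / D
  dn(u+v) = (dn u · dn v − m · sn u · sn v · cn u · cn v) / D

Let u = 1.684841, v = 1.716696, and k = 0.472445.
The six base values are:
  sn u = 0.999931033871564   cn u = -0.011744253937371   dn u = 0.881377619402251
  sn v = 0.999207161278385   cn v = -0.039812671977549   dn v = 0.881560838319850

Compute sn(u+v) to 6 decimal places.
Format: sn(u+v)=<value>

sn(u+v)=-0.058465

m = k² = 0.223204278025
D = 1 − m·sn²u·sn²v = 0.777180248870049
sn(u+v) = (sn u·cn v·dn v + sn v·cn u·dn u)/D = -0.04543778776608473/0.777180248870049 = -0.05846492860844989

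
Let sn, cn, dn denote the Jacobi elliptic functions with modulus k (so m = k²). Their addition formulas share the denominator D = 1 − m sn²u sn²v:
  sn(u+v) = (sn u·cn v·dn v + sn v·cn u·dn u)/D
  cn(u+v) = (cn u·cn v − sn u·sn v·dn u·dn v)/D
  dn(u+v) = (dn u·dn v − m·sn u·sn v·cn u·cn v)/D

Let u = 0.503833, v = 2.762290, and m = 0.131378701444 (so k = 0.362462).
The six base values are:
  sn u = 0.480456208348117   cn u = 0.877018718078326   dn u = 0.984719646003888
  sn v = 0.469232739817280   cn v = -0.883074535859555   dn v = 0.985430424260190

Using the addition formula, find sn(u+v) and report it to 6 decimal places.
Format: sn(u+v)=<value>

sn(u+v)=-0.012946

m = k² = 0.131378701444
D = 1 − m·sn²u·sn²v = 0.9933225722549257
sn(u+v) = (sn u·cn v·dn v + sn v·cn u·dn u)/D = -0.01285944877497198/0.9933225722549257 = -0.01294589404706665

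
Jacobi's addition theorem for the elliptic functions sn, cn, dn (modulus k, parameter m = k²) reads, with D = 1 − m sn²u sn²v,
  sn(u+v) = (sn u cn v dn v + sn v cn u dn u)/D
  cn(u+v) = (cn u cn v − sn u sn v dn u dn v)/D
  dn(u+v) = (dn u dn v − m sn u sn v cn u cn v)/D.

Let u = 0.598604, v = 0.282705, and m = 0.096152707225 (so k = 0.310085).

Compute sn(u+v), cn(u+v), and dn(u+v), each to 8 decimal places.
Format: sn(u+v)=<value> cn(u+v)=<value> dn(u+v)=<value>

sn u = 0.5608471109886679, cn u = 0.827919391061512, dn u = 0.984761501968206
sn v = 0.2786121981556704, cn v = 0.9604036875391855, dn v = 0.996261095030065
m = k² = 0.096152707225
D = 1 − m·sn²u·sn²v = 0.9976522559739254
sn(u+v) = (sn u·cn v·dn v + sn v·cn u·dn u)/D = 0.7637791119848531/0.9976522559739254 = 0.7655764896148496
cn(u+v) = (cn u·cn v − sn u·sn v·dn u·dn v)/D = 0.6418344739459636/0.9976522559739254 = 0.6433448830518543
dn(u+v) = (dn u·dn v − m·sn u·sn v·cn u·cn v)/D = 0.9691328710370193/0.9976522559739254 = 0.9714135012815012

sn(u+v)=0.76557649 cn(u+v)=0.64334488 dn(u+v)=0.97141350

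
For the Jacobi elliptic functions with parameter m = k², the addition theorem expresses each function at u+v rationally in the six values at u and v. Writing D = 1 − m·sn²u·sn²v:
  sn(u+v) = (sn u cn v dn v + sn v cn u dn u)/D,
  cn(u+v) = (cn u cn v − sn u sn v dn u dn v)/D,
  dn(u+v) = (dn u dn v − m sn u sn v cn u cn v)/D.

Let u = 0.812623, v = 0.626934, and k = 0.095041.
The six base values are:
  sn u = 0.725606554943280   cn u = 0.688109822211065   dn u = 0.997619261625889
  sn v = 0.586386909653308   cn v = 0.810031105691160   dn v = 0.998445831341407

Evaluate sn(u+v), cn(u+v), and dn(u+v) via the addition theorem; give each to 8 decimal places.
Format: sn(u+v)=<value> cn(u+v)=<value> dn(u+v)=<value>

m = k² = 0.009032791681
D = 1 − m·sn²u·sn²v = 0.9983647169979349
sn(u+v) = (sn u·cn v·dn v + sn v·cn u·dn u)/D = 0.9893883633627202/0.9983647169979349 = 0.9910089434428267
cn(u+v) = (cn u·cn v − sn u·sn v·dn u·dn v)/D = 0.1335768490001339/0.9983647169979349 = 0.1337956427404578
dn(u+v) = (dn u·dn v − m·sn u·sn v·cn u·cn v)/D = 0.9939265590161017/0.9983647169979349 = 0.9955545724861164

sn(u+v)=0.99100894 cn(u+v)=0.13379564 dn(u+v)=0.99555457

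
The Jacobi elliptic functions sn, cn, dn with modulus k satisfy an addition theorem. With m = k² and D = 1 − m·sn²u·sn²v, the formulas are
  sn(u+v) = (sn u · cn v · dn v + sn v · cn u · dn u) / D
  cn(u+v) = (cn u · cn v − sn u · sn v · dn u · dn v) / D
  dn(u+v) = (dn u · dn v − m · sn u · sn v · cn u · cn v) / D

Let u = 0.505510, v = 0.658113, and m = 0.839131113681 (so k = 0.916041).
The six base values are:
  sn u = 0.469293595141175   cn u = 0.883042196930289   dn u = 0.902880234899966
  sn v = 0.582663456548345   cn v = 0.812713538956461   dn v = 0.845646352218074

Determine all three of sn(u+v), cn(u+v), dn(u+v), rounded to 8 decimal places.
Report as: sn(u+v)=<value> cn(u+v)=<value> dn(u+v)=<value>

m = k² = 0.839131113681
D = 1 − m·sn²u·sn²v = 0.9372585371548412
sn(u+v) = (sn u·cn v·dn v + sn v·cn u·dn u)/D = 0.7870772880092679/0.9372585371548412 = 0.8397653974948404
cn(u+v) = (cn u·cn v − sn u·sn v·dn u·dn v)/D = 0.5088839830153911/0.9372585371548412 = 0.5429494241366618
dn(u+v) = (dn u·dn v − m·sn u·sn v·cn u·cn v)/D = 0.5988486288658337/0.9372585371548412 = 0.6389364354937852

sn(u+v)=0.83976540 cn(u+v)=0.54294942 dn(u+v)=0.63893644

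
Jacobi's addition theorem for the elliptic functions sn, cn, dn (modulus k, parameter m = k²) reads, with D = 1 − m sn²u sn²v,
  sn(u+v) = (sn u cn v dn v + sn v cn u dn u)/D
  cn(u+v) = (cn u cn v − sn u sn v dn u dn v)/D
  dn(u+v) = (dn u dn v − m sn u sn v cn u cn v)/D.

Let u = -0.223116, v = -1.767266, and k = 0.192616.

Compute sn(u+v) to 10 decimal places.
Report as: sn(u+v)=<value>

sn u = -0.2212031473136629, cn u = 0.9752277516654917, dn u = 0.9990918981420962
sn v = -0.9841601364085938, cn v = -0.1772817698022501, dn v = 0.9818681759830004
m = k² = 0.037100923456
D = 1 − m·sn²u·sn²v = 0.9982416761658181
sn(u+v) = (sn u·cn v·dn v + sn v·cn u·dn u)/D = -0.9204044580685443/0.9982416761658181 = -0.9220256777935364

sn(u+v)=-0.9220256778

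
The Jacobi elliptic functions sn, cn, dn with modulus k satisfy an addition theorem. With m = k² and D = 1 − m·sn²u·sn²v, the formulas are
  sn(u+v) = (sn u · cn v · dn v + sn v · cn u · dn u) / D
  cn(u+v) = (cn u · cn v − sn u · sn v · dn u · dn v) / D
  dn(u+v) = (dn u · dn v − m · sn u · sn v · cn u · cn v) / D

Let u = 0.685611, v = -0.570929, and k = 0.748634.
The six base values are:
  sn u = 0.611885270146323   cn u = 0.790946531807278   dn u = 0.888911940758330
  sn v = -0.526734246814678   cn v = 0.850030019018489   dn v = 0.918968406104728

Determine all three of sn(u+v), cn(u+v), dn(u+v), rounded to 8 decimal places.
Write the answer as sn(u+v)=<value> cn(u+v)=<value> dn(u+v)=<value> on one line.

m = k² = 0.560452865956
D = 1 − m·sn²u·sn²v = 0.9417813402493267
sn(u+v) = (sn u·cn v·dn v + sn v·cn u·dn u)/D = 0.1076373553736288/0.9417813402493267 = 0.1142912380756375
cn(u+v) = (cn u·cn v − sn u·sn v·dn u·dn v)/D = 0.935610117821515/0.9417813402493267 = 0.9934472874285469
dn(u+v) = (dn u·dn v − m·sn u·sn v·cn u·cn v)/D = 0.9383276601886346/0.9417813402493267 = 0.9963328217356932

sn(u+v)=0.11429124 cn(u+v)=0.99344729 dn(u+v)=0.99633282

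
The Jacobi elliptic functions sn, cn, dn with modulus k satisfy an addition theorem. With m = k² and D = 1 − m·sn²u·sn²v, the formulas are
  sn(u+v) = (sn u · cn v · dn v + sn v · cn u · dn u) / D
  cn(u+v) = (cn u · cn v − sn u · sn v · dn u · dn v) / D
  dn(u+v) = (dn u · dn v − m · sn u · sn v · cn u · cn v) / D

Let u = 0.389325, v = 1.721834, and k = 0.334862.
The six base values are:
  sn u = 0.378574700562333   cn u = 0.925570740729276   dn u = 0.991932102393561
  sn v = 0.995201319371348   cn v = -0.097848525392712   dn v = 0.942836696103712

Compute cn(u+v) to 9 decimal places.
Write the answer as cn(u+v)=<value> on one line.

cn(u+v)=-0.450085081

m = k² = 0.112132559044
D = 1 − m·sn²u·sn²v = 0.984083162047669
cn(u+v) = (cn u·cn v − sn u·sn v·dn u·dn v)/D = -0.4429211500537577/0.984083162047669 = -0.4500850813585027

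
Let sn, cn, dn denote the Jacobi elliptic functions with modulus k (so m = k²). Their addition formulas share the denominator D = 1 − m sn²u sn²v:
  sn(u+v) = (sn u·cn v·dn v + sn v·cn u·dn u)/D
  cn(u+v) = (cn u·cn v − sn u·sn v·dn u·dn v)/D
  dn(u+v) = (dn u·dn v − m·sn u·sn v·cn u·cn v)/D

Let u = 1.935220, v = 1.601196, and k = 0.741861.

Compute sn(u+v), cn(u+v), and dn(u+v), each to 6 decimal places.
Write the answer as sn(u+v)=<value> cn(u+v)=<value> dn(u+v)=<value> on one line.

sn(u+v)=0.257552 cn(u+v)=-0.966264 dn(u+v)=0.981577

sn u = 0.9997093065662101, cn u = -0.02411021287561407, dn u = 0.6707922039922182
sn v = 0.9797692661189328, cn v = 0.200130420398219, dn v = 0.6867934820042761
m = k² = 0.550357743321
D = 1 − m·sn²u·sn²v = 0.4719923975156846
sn(u+v) = (sn u·cn v·dn v + sn v·cn u·dn u)/D = 0.1215625606401822/0.4719923975156846 = 0.2575519463449464
cn(u+v) = (cn u·cn v − sn u·sn v·dn u·dn v)/D = -0.4560694762458962/0.4719923975156846 = -0.9662644539327367
dn(u+v) = (dn u·dn v − m·sn u·sn v·cn u·cn v)/D = 0.4632968118757093/0.4719923975156846 = 0.9815768523269776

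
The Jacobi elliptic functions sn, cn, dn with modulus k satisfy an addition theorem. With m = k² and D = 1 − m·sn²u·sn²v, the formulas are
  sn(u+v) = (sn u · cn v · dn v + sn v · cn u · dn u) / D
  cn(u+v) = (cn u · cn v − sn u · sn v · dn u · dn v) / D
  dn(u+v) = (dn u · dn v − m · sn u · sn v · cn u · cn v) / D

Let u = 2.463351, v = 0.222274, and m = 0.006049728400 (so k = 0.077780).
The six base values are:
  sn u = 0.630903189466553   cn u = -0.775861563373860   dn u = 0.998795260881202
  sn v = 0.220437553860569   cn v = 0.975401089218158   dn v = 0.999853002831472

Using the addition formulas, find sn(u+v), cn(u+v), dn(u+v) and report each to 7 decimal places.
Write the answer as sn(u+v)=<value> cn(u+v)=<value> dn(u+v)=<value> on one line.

sn(u+v)=0.4445222 cn(u+v)=-0.8957678 dn(u+v)=0.9994021

m = k² = 0.0060497284
D = 1 − m·sn²u·sn²v = 0.9998829874376246
sn(u+v) = (sn u·cn v·dn v + sn v·cn u·dn u)/D = 0.4444702187340678/0.9998829874376246 = 0.444522233419633
cn(u+v) = (cn u·cn v − sn u·sn v·dn u·dn v)/D = -0.8956630020413253/0.9998829874376246 = -0.8957678181290179
dn(u+v) = (dn u·dn v − m·sn u·sn v·cn u·cn v)/D = 0.9992851654467699/0.9998829874376246 = 0.999402108048276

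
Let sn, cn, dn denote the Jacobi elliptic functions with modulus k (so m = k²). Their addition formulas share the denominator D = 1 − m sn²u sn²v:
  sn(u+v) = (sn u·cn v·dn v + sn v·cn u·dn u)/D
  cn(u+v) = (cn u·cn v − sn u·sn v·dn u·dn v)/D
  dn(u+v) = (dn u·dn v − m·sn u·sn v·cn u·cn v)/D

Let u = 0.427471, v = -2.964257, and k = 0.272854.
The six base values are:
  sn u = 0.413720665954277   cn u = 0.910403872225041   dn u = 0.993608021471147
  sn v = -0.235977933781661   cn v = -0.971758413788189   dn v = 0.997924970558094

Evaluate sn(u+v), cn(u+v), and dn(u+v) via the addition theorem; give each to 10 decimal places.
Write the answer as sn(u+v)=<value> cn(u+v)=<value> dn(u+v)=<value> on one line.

sn(u+v)=-0.6151007828 cn(u+v)=-0.7884484936 dn(u+v)=0.9858154907

m = k² = 0.074449305316
D = 1 − m·sn²u·sn²v = 0.9992903930373088
sn(u+v) = (sn u·cn v·dn v + sn v·cn u·dn u)/D = -0.6146643029769724/0.9992903930373088 = -0.6151007827751865
cn(u+v) = (cn u·cn v − sn u·sn v·dn u·dn v)/D = -0.7878890050397274/0.9992903930373088 = -0.7884484935804956
dn(u+v) = (dn u·dn v − m·sn u·sn v·cn u·cn v)/D = 0.9851159492101096/0.9992903930373088 = 0.9858154907462721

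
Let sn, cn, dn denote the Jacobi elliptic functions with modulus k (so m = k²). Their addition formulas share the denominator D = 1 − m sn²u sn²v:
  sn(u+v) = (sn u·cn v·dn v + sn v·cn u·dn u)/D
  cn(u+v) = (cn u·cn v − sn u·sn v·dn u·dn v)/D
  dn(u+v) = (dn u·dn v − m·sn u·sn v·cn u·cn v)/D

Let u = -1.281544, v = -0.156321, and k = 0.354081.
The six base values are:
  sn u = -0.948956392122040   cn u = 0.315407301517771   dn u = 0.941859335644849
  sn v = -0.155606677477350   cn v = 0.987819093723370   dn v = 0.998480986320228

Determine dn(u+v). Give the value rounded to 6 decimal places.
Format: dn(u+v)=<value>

dn(u+v)=0.937223

m = k² = 0.125373354561
D = 1 − m·sn²u·sn²v = 0.9972662788249637
dn(u+v) = (dn u·dn v − m·sn u·sn v·cn u·cn v)/D = 0.9346605900978583/0.9972662788249637 = 0.9372226956266174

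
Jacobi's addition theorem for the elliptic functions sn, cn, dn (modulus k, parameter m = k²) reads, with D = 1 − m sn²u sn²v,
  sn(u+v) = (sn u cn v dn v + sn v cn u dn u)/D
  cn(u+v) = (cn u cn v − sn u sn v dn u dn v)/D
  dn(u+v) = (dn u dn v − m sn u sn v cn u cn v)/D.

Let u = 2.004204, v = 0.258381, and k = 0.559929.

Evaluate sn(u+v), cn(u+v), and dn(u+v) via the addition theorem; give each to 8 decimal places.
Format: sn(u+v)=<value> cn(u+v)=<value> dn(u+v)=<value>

sn(u+v)=0.89843972 cn(u+v)=-0.43909687 dn(u+v)=0.86425006

sn u = 0.9725424339611403, cn u = -0.2327256198722888, dn u = 0.8387253215970837
sn v = 0.2546565049862953, cn v = 0.9670315736666332, dn v = 0.9897819036318968
m = k² = 0.313520485041
D = 1 − m·sn²u·sn²v = 0.9807694108233443
sn(u+v) = (sn u·cn v·dn v + sn v·cn u·dn u)/D = 0.881162198693718/0.9807694108233443 = 0.898439723924498
cn(u+v) = (cn u·cn v − sn u·sn v·dn u·dn v)/D = -0.4306527798586961/0.9807694108233443 = -0.4390968714013707
dn(u+v) = (dn u·dn v − m·sn u·sn v·cn u·cn v)/D = 0.8476300215685522/0.9807694108233443 = 0.8642500594069067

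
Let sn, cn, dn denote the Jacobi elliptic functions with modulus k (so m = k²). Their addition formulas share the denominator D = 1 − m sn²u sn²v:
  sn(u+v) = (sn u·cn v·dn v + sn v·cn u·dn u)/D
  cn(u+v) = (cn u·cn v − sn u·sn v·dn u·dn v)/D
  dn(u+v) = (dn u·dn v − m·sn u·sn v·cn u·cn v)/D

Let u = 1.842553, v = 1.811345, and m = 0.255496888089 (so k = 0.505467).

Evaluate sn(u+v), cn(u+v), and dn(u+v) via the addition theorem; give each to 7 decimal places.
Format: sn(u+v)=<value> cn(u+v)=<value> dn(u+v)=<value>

sn(u+v)=-0.2720592 cn(u+v)=-0.9622805 dn(u+v)=0.9904994

sn u = 0.991188428429734, cn u = -0.1324594252856097, dn u = 0.8654397335425064
sn v = 0.994402434014605, cn v = -0.1056588814337397, dn v = 0.8644972110264149
m = k² = 0.255496888089
D = 1 − m·sn²u·sn²v = 0.7517882030477352
sn(u+v) = (sn u·cn v·dn v + sn v·cn u·dn u)/D = -0.2045309125490334/0.7517882030477352 = -0.2720592205622127
cn(u+v) = (cn u·cn v − sn u·sn v·dn u·dn v)/D = -0.7234311356677997/0.7517882030477352 = -0.962280510302002
dn(u+v) = (dn u·dn v − m·sn u·sn v·cn u·cn v)/D = 0.7446457734768368/0.7517882030477352 = 0.9904994125447258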